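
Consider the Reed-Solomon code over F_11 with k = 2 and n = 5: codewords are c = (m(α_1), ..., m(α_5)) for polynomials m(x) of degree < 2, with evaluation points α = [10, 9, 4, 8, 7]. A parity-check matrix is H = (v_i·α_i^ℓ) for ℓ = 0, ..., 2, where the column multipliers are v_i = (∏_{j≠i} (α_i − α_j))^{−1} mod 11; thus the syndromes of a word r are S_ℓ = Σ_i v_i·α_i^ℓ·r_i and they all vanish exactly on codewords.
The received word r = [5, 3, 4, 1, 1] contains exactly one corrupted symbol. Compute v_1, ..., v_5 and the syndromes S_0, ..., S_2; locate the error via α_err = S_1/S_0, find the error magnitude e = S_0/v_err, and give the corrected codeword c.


S = (6, 9, 8), error at position 5, error magnitude e = 2, c = [5, 3, 4, 1, 10].

Step 1: column multipliers v_i = (∏_{j≠i}(α_i − α_j))^{−1} mod 11.
  i = 1 (α = 10): (10−9)(10−4)(10−8)(10−7) = 1·6·2·3 = 36 ≡ 3, so v_1 = 3^{−1} = 4 (mod 11).
  i = 2 (α = 9): (9−10)(9−4)(9−8)(9−7) = (−1)·5·1·2 = −10 ≡ 1, so v_2 = 1^{−1} = 1 (mod 11).
  i = 3 (α = 4): (4−10)(4−9)(4−8)(4−7) = (−6)·(−5)·(−4)·(−3) = 360 ≡ 8, so v_3 = 8^{−1} = 7 (mod 11).
  i = 4 (α = 8): (8−10)(8−9)(8−4)(8−7) = (−2)·(−1)·4·1 = 8 ≡ 8, so v_4 = 8^{−1} = 7 (mod 11).
  i = 5 (α = 7): (7−10)(7−9)(7−4)(7−8) = (−3)·(−2)·3·(−1) = −18 ≡ 4, so v_5 = 4^{−1} = 3 (mod 11).
  v = [4, 1, 7, 7, 3].
Step 2: syndromes of r = [5, 3, 4, 1, 1] (all sums mod 11).
  S_0 = Σ v_i r_i = 4·5 + 1·3 + 7·4 + 7·1 + 3·1 = 61 ≡ 6.
  S_1 = Σ v_i α_i r_i = 4·10·5 + 1·9·3 + 7·4·4 + 7·8·1 + 3·7·1 = 416 ≡ 9.
  α_i^2 mod 11 = [1, 4, 5, 9, 5].
  S_2 = Σ v_i α_i^2 r_i = 4·1·5 + 1·4·3 + 7·5·4 + 7·9·1 + 3·5·1 = 250 ≡ 8.
  S = (6, 9, 8) ≠ 0, so r is not a codeword (an error is present).
Step 3: locate the error. For a single error e at position i, S_ℓ = v_i·e·α_i^ℓ, so α_err = S_1/S_0.
  S_0^{−1} = 6^{−1} = 2 (mod 11), so α_err = 9·2 = 18 ≡ 7 = α_5. Error position i = 5.
  Consistency check: S_2/S_1 = 8·5 = 40 ≡ 7 = α_err ✓ (single-error assumption holds).
Step 4: error magnitude e = S_0/v_5 = S_0·∏_{j≠5}(α_5 − α_j) = 6·4 = 24 ≡ 2 (mod 11).
Step 5: correct position 5: c_5 = r_5 − e = 1 − 2 ≡ 10 (mod 11). Hence c = [5, 3, 4, 1, 10].
  Check: interpolating c through the α_i gives m(x) = 7 + 2·x (degree < 2) with m(α_i) = c_i for every i, so c is indeed a codeword.


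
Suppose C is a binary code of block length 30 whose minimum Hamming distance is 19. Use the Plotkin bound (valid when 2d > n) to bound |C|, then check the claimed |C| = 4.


Plotkin bound M ≤ 4; given |C| = 4 ≤ bound (satisfied).

Check applicability: 2d = 38, n = 30.
2d − n = 8 > 0, so Plotkin applies.
Compute d/(2d−n) = 19/8 ≈ 2.3750.
⌊d/(2d−n)⌋ = 2.
Plotkin bound: M ≤ 2·2 = 4.
Given |C| = 4, check: satisfied.
This |C| is at the Plotkin bound.


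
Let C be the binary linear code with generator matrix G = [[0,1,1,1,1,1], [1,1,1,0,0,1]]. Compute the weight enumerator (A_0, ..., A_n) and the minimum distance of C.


Weight distribution: A_0 = 1, A_3 = 1, A_4 = 1, A_5 = 1. Minimum distance d = 3.

Enumerate all 2^2 = 4 messages m ∈ F_2^2.
For each, compute codeword c = mG in F_2^6, then tally its weight.
  m = 00 → c = 000000, weight = 0.
  m = 10 → c = 011111, weight = 5.
  m = 01 → c = 111001, weight = 4.
  m = 11 → c = 100110, weight = 3.
Tally weights:
  weight 0: 1 codewords.
  weight 3: 1 codewords.
  weight 4: 1 codewords.
  weight 5: 1 codewords.
Minimum distance d = smallest w > 0 with A_w > 0 = 3.
Sanity: Σ A_w = 4 = 2^2 = 4 ✓.


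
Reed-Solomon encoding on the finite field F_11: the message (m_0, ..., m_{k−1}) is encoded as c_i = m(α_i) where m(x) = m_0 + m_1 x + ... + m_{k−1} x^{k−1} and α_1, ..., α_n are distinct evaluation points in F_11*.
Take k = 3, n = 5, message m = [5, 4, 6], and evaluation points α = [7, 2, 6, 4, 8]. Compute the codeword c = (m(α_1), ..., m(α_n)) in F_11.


c = [8, 4, 3, 7, 3]

Message polynomial: m(x) = 5 + 4·x + 6·x^2 (mod 11).
For each evaluation point α_i, compute m(α_i) mod 11:
  α_1 = 7: Horner steps 6 → 2 → 8, so m(7) = 8.
  α_2 = 2: Horner steps 6 → 5 → 4, so m(2) = 4.
  α_3 = 6: Horner steps 6 → 7 → 3, so m(6) = 3.
  α_4 = 4: Horner steps 6 → 6 → 7, so m(4) = 7.
  α_5 = 8: Horner steps 6 → 8 → 3, so m(8) = 3.
Codeword c = [8, 4, 3, 7, 3] ∈ F_11^5.


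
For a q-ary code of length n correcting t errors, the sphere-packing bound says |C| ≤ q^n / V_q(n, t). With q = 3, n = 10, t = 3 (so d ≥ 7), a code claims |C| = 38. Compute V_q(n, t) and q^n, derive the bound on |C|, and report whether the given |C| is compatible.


V_q(n, t) = 1161, q^n = 59049, Hamming bound = 50, |C| = 38 ≤ bound (satisfied).

Step 1: Compute V_q(n, t) = Σ_{j=0}^3 C(n, j) (q−1)^j.
  j = 0: C(10,0)·(2)^0 = 1·1 = 1.
  j = 1: C(10,1)·(2)^1 = 10·2 = 20.
  j = 2: C(10,2)·(2)^2 = 45·4 = 180.
  j = 3: C(10,3)·(2)^3 = 120·8 = 960.
  V_q(n, t) = 1 + 20 + 180 + 960 = 1161.
Step 2: q^n = 3^10 = 59049.
Step 3: Hamming bound ⌊q^n / V_q(n,t)⌋ = ⌊59049/1161⌋ = 50.
Step 4: Compare |C| = 38 to 50: satisfied.
The claimed |C| lies below the Hamming bound.


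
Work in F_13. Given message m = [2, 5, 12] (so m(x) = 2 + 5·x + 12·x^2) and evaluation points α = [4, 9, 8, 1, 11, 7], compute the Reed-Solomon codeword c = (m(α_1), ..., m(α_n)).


c = [6, 5, 4, 6, 1, 1]

Message polynomial: m(x) = 2 + 5·x + 12·x^2 (mod 13).
For each evaluation point α_i, compute m(α_i) mod 13:
  α_1 = 4: Horner steps 12 → 1 → 6, so m(4) = 6.
  α_2 = 9: Horner steps 12 → 9 → 5, so m(9) = 5.
  α_3 = 8: Horner steps 12 → 10 → 4, so m(8) = 4.
  α_4 = 1: Horner steps 12 → 4 → 6, so m(1) = 6.
  α_5 = 11: Horner steps 12 → 7 → 1, so m(11) = 1.
  α_6 = 7: Horner steps 12 → 11 → 1, so m(7) = 1.
Codeword c = [6, 5, 4, 6, 1, 1] ∈ F_13^6.


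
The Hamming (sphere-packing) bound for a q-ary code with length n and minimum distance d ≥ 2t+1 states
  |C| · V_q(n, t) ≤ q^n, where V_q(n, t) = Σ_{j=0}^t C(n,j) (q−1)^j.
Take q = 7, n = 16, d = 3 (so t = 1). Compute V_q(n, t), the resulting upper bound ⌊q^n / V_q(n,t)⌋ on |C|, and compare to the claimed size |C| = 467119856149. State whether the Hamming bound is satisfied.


V_q(n, t) = 97, q^n = 33232930569601, Hamming bound = 342607531645, |C| = 467119856149 > bound (violated).

Step 1: Compute V_q(n, t) = Σ_{j=0}^1 C(n, j) (q−1)^j.
  j = 0: C(16,0)·(6)^0 = 1·1 = 1.
  j = 1: C(16,1)·(6)^1 = 16·6 = 96.
  V_q(n, t) = 1 + 96 = 97.
Step 2: q^n = 7^16 = 33232930569601.
Step 3: Hamming bound ⌊q^n / V_q(n,t)⌋ = ⌊33232930569601/97⌋ = 342607531645.
Step 4: Compare |C| = 467119856149 to 342607531645: violated.
The claimed |C| lies above the Hamming bound, so no 7-ary code of length 16 with d ≥ 3 can have 467119856149 codewords.


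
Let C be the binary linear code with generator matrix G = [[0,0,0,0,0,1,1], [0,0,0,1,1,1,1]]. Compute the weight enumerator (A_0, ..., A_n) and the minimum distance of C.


Weight distribution: A_0 = 1, A_2 = 2, A_4 = 1. Minimum distance d = 2.

Enumerate all 2^2 = 4 messages m ∈ F_2^2.
For each, compute codeword c = mG in F_2^7, then tally its weight.
  m = 00 → c = 0000000, weight = 0.
  m = 10 → c = 0000011, weight = 2.
  m = 01 → c = 0001111, weight = 4.
  m = 11 → c = 0001100, weight = 2.
Tally weights:
  weight 0: 1 codewords.
  weight 2: 2 codewords.
  weight 4: 1 codewords.
Minimum distance d = smallest w > 0 with A_w > 0 = 2.
Sanity: Σ A_w = 4 = 2^2 = 4 ✓.


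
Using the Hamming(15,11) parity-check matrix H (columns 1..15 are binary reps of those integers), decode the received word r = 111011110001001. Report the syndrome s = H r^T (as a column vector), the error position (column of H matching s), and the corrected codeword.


s = (1, 1, 1, 1)^T, error position = 15, corrected codeword c = 111011110001000

Compute s = H r^T mod 2 one row at a time:
  s_1 = 1 + 0 + 0 + 0 + 1 + 0 + 0 + 1 = 3 ≡ 1 (mod 2).
  s_2 = 0 + 1 + 1 + 1 + 1 + 0 + 0 + 1 = 5 ≡ 1 (mod 2).
  s_3 = 1 + 1 + 1 + 1 + 0 + 0 + 0 + 1 = 5 ≡ 1 (mod 2).
  s_4 = 1 + 1 + 1 + 1 + 0 + 0 + 0 + 1 = 5 ≡ 1 (mod 2).
s = (1, 1, 1, 1)^T — this equals column 15 of H (binary 1111), so error is at position 15.
Correct: flip bit 15 of r = 111011110001001 to get c = 111011110001000.


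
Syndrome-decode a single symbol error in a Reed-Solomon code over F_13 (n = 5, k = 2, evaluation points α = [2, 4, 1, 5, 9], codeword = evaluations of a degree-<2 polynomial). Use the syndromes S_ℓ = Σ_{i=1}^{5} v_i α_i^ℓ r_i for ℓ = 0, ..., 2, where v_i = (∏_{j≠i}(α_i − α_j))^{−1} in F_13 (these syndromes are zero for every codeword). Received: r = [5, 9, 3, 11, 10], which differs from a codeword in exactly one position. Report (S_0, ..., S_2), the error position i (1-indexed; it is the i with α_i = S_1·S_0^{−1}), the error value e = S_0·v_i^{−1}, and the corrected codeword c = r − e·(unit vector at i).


S = (2, 5, 6), error at position 5, error magnitude e = 4, c = [5, 9, 3, 11, 6].

Step 1: column multipliers v_i = (∏_{j≠i}(α_i − α_j))^{−1} mod 13.
  i = 1 (α = 2): (2−4)(2−1)(2−5)(2−9) = (−2)·1·(−3)·(−7) = −42 ≡ 10, so v_1 = 10^{−1} = 4 (mod 13).
  i = 2 (α = 4): (4−2)(4−1)(4−5)(4−9) = 2·3·(−1)·(−5) = 30 ≡ 4, so v_2 = 4^{−1} = 10 (mod 13).
  i = 3 (α = 1): (1−2)(1−4)(1−5)(1−9) = (−1)·(−3)·(−4)·(−8) = 96 ≡ 5, so v_3 = 5^{−1} = 8 (mod 13).
  i = 4 (α = 5): (5−2)(5−4)(5−1)(5−9) = 3·1·4·(−4) = −48 ≡ 4, so v_4 = 4^{−1} = 10 (mod 13).
  i = 5 (α = 9): (9−2)(9−4)(9−1)(9−5) = 7·5·8·4 = 1120 ≡ 2, so v_5 = 2^{−1} = 7 (mod 13).
  v = [4, 10, 8, 10, 7].
Step 2: syndromes of r = [5, 9, 3, 11, 10] (all sums mod 13).
  S_0 = Σ v_i r_i = 4·5 + 10·9 + 8·3 + 10·11 + 7·10 = 314 ≡ 2.
  S_1 = Σ v_i α_i r_i = 4·2·5 + 10·4·9 + 8·1·3 + 10·5·11 + 7·9·10 = 1604 ≡ 5.
  α_i^2 mod 13 = [4, 3, 1, 12, 3].
  S_2 = Σ v_i α_i^2 r_i = 4·4·5 + 10·3·9 + 8·1·3 + 10·12·11 + 7·3·10 = 1904 ≡ 6.
  S = (2, 5, 6) ≠ 0, so r is not a codeword (an error is present).
Step 3: locate the error. For a single error e at position i, S_ℓ = v_i·e·α_i^ℓ, so α_err = S_1/S_0.
  S_0^{−1} = 2^{−1} = 7 (mod 13), so α_err = 5·7 = 35 ≡ 9 = α_5. Error position i = 5.
  Consistency check: S_2/S_1 = 6·8 = 48 ≡ 9 = α_err ✓ (single-error assumption holds).
Step 4: error magnitude e = S_0/v_5 = S_0·∏_{j≠5}(α_5 − α_j) = 2·2 = 4 ≡ 4 (mod 13).
Step 5: correct position 5: c_5 = r_5 − e = 10 − 4 ≡ 6 (mod 13). Hence c = [5, 9, 3, 11, 6].
  Check: interpolating c through the α_i gives m(x) = 1 + 2·x (degree < 2) with m(α_i) = c_i for every i, so c is indeed a codeword.


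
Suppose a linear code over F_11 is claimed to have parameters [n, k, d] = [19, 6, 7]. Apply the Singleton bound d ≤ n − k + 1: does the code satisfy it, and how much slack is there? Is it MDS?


Singleton RHS = n − k + 1 = 14, slack = 7, bound satisfied, not MDS.

Singleton bound: d ≤ n − k + 1.
Here n = 19, k = 6, so n − k + 1 = 14.
Given d = 7, check d ≤ 14: YES.
Slack = (n − k + 1) − d = 7.
The code is NOT MDS (slack = 7 > 0).
Description: the claimed parameters are [19, 6, 7]_11; such a code would be non-MDS.


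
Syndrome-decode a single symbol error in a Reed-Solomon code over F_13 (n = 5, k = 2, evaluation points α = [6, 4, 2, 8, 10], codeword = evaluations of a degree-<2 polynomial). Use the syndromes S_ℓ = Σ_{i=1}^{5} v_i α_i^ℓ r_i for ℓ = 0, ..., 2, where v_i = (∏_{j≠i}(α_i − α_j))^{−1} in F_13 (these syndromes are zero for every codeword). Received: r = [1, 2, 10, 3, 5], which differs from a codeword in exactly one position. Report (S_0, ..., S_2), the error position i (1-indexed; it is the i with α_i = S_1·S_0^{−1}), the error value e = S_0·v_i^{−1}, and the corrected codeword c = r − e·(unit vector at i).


S = (2, 8, 6), error at position 2, error magnitude e = 3, c = [1, 12, 10, 3, 5].

Step 1: column multipliers v_i = (∏_{j≠i}(α_i − α_j))^{−1} mod 13.
  i = 1 (α = 6): (6−4)(6−2)(6−8)(6−10) = 2·4·(−2)·(−4) = 64 ≡ 12, so v_1 = 12^{−1} = 12 (mod 13).
  i = 2 (α = 4): (4−6)(4−2)(4−8)(4−10) = (−2)·2·(−4)·(−6) = −96 ≡ 8, so v_2 = 8^{−1} = 5 (mod 13).
  i = 3 (α = 2): (2−6)(2−4)(2−8)(2−10) = (−4)·(−2)·(−6)·(−8) = 384 ≡ 7, so v_3 = 7^{−1} = 2 (mod 13).
  i = 4 (α = 8): (8−6)(8−4)(8−2)(8−10) = 2·4·6·(−2) = −96 ≡ 8, so v_4 = 8^{−1} = 5 (mod 13).
  i = 5 (α = 10): (10−6)(10−4)(10−2)(10−8) = 4·6·8·2 = 384 ≡ 7, so v_5 = 7^{−1} = 2 (mod 13).
  v = [12, 5, 2, 5, 2].
Step 2: syndromes of r = [1, 2, 10, 3, 5] (all sums mod 13).
  S_0 = Σ v_i r_i = 12·1 + 5·2 + 2·10 + 5·3 + 2·5 = 67 ≡ 2.
  S_1 = Σ v_i α_i r_i = 12·6·1 + 5·4·2 + 2·2·10 + 5·8·3 + 2·10·5 = 372 ≡ 8.
  α_i^2 mod 13 = [10, 3, 4, 12, 9].
  S_2 = Σ v_i α_i^2 r_i = 12·10·1 + 5·3·2 + 2·4·10 + 5·12·3 + 2·9·5 = 500 ≡ 6.
  S = (2, 8, 6) ≠ 0, so r is not a codeword (an error is present).
Step 3: locate the error. For a single error e at position i, S_ℓ = v_i·e·α_i^ℓ, so α_err = S_1/S_0.
  S_0^{−1} = 2^{−1} = 7 (mod 13), so α_err = 8·7 = 56 ≡ 4 = α_2. Error position i = 2.
  Consistency check: S_2/S_1 = 6·5 = 30 ≡ 4 = α_err ✓ (single-error assumption holds).
Step 4: error magnitude e = S_0/v_2 = S_0·∏_{j≠2}(α_2 − α_j) = 2·8 = 16 ≡ 3 (mod 13).
Step 5: correct position 2: c_2 = r_2 − e = 2 − 3 ≡ 12 (mod 13). Hence c = [1, 12, 10, 3, 5].
  Check: interpolating c through the α_i gives m(x) = 8 + 1·x (degree < 2) with m(α_i) = c_i for every i, so c is indeed a codeword.


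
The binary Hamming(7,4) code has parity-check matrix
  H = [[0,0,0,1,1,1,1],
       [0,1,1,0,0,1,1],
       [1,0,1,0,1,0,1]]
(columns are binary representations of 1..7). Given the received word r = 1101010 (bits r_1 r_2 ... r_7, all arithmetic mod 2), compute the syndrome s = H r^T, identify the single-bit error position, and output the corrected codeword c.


s = (0, 0, 1)^T, error position = 1, corrected codeword c = 0101010

Compute s = H r^T mod 2 one row at a time:
  s_1 = 1 + 0 + 1 + 0 = 2 ≡ 0 (mod 2).
  s_2 = 1 + 0 + 1 + 0 = 2 ≡ 0 (mod 2).
  s_3 = 1 + 0 + 0 + 0 = 1 ≡ 1 (mod 2).
s = (0, 0, 1)^T — this equals column 1 of H (binary 001), so error is at position 1.
Correct: flip bit 1 of r = 1101010 to get c = 0101010.


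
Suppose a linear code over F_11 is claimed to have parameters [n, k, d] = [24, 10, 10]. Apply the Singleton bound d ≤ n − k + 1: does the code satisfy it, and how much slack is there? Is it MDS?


Singleton RHS = n − k + 1 = 15, slack = 5, bound satisfied, not MDS.

Singleton bound: d ≤ n − k + 1.
Here n = 24, k = 10, so n − k + 1 = 15.
Given d = 10, check d ≤ 15: YES.
Slack = (n − k + 1) − d = 5.
The code is NOT MDS (slack = 5 > 0).
Description: the claimed parameters are [24, 10, 10]_11; such a code would be non-MDS.


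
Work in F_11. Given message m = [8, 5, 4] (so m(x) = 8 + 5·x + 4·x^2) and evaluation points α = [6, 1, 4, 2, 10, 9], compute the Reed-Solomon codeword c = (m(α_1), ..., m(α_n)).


c = [6, 6, 4, 1, 7, 3]

Message polynomial: m(x) = 8 + 5·x + 4·x^2 (mod 11).
For each evaluation point α_i, compute m(α_i) mod 11:
  α_1 = 6: Horner steps 4 → 7 → 6, so m(6) = 6.
  α_2 = 1: Horner steps 4 → 9 → 6, so m(1) = 6.
  α_3 = 4: Horner steps 4 → 10 → 4, so m(4) = 4.
  α_4 = 2: Horner steps 4 → 2 → 1, so m(2) = 1.
  α_5 = 10: Horner steps 4 → 1 → 7, so m(10) = 7.
  α_6 = 9: Horner steps 4 → 8 → 3, so m(9) = 3.
Codeword c = [6, 6, 4, 1, 7, 3] ∈ F_11^6.


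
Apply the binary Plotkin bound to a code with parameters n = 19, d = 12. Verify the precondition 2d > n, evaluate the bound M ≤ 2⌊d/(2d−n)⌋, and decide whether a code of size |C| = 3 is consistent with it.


Plotkin bound M ≤ 4; given |C| = 3 ≤ bound (satisfied).

Check applicability: 2d = 24, n = 19.
2d − n = 5 > 0, so Plotkin applies.
Compute d/(2d−n) = 12/5 ≈ 2.4000.
⌊d/(2d−n)⌋ = 2.
Plotkin bound: M ≤ 2·2 = 4.
Given |C| = 3, check: satisfied.
This |C| is below the Plotkin bound.


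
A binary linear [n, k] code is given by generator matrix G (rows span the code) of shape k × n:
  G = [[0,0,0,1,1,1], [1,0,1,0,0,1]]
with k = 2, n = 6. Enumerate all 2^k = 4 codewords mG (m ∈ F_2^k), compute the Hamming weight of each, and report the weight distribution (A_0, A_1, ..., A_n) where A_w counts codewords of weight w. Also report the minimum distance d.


Weight distribution: A_0 = 1, A_3 = 2, A_4 = 1. Minimum distance d = 3.

Enumerate all 2^2 = 4 messages m ∈ F_2^2.
For each, compute codeword c = mG in F_2^6, then tally its weight.
  m = 00 → c = 000000, weight = 0.
  m = 10 → c = 000111, weight = 3.
  m = 01 → c = 101001, weight = 3.
  m = 11 → c = 101110, weight = 4.
Tally weights:
  weight 0: 1 codewords.
  weight 3: 2 codewords.
  weight 4: 1 codewords.
Minimum distance d = smallest w > 0 with A_w > 0 = 3.
Sanity: Σ A_w = 4 = 2^2 = 4 ✓.


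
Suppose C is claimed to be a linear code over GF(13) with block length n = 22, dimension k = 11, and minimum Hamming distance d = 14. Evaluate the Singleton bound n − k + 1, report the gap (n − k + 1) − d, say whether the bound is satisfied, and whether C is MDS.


Singleton RHS = n − k + 1 = 12, slack = -2, bound violated (no such code; not MDS).

Singleton bound: d ≤ n − k + 1.
Here n = 22, k = 11, so n − k + 1 = 12.
Given d = 14, check d ≤ 12: NO.
Slack = (n − k + 1) − d = -2.
The slack is negative: d = 14 exceeds n − k + 1 = 12 by 2, so the Singleton bound is violated and no linear [22, 11, 14]_13 code can exist. In particular it is not MDS (MDS requires d = n − k + 1 exactly).
Description: the claimed parameters are [22, 11, 14]_13; such a code would be impossible (violates the Singleton bound).


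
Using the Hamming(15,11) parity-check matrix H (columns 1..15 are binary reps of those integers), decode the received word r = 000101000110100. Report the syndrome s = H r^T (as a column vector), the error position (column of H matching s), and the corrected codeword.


s = (1, 1, 1, 0)^T, error position = 14, corrected codeword c = 000101000110110

Compute s = H r^T mod 2 one row at a time:
  s_1 = 0 + 0 + 1 + 1 + 0 + 1 + 0 + 0 = 3 ≡ 1 (mod 2).
  s_2 = 1 + 0 + 1 + 0 + 0 + 1 + 0 + 0 = 3 ≡ 1 (mod 2).
  s_3 = 0 + 0 + 1 + 0 + 1 + 1 + 0 + 0 = 3 ≡ 1 (mod 2).
  s_4 = 0 + 0 + 0 + 0 + 0 + 1 + 1 + 0 = 2 ≡ 0 (mod 2).
s = (1, 1, 1, 0)^T — this equals column 14 of H (binary 1110), so error is at position 14.
Correct: flip bit 14 of r = 000101000110100 to get c = 000101000110110.


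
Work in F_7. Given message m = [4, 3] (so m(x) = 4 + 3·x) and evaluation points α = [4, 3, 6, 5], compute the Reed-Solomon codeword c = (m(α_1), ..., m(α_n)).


c = [2, 6, 1, 5]

Message polynomial: m(x) = 4 + 3·x (mod 7).
For each evaluation point α_i, compute m(α_i) mod 7:
  α_1 = 4: Horner steps 3 → 2, so m(4) = 2.
  α_2 = 3: Horner steps 3 → 6, so m(3) = 6.
  α_3 = 6: Horner steps 3 → 1, so m(6) = 1.
  α_4 = 5: Horner steps 3 → 5, so m(5) = 5.
Codeword c = [2, 6, 1, 5] ∈ F_7^4.


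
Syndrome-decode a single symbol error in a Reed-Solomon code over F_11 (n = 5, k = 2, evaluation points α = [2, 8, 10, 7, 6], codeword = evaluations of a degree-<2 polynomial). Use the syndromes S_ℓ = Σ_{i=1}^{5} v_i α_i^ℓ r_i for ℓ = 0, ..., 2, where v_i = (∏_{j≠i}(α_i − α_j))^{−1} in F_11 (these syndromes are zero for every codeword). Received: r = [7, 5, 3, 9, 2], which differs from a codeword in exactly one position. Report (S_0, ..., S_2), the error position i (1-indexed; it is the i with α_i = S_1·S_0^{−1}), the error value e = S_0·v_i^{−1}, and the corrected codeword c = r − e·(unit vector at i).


S = (10, 1, 10), error at position 3, error magnitude e = 6, c = [7, 5, 8, 9, 2].

Step 1: column multipliers v_i = (∏_{j≠i}(α_i − α_j))^{−1} mod 11.
  i = 1 (α = 2): (2−8)(2−10)(2−7)(2−6) = (−6)·(−8)·(−5)·(−4) = 960 ≡ 3, so v_1 = 3^{−1} = 4 (mod 11).
  i = 2 (α = 8): (8−2)(8−10)(8−7)(8−6) = 6·(−2)·1·2 = −24 ≡ 9, so v_2 = 9^{−1} = 5 (mod 11).
  i = 3 (α = 10): (10−2)(10−8)(10−7)(10−6) = 8·2·3·4 = 192 ≡ 5, so v_3 = 5^{−1} = 9 (mod 11).
  i = 4 (α = 7): (7−2)(7−8)(7−10)(7−6) = 5·(−1)·(−3)·1 = 15 ≡ 4, so v_4 = 4^{−1} = 3 (mod 11).
  i = 5 (α = 6): (6−2)(6−8)(6−10)(6−7) = 4·(−2)·(−4)·(−1) = −32 ≡ 1, so v_5 = 1^{−1} = 1 (mod 11).
  v = [4, 5, 9, 3, 1].
Step 2: syndromes of r = [7, 5, 3, 9, 2] (all sums mod 11).
  S_0 = Σ v_i r_i = 4·7 + 5·5 + 9·3 + 3·9 + 1·2 = 109 ≡ 10.
  S_1 = Σ v_i α_i r_i = 4·2·7 + 5·8·5 + 9·10·3 + 3·7·9 + 1·6·2 = 727 ≡ 1.
  α_i^2 mod 11 = [4, 9, 1, 5, 3].
  S_2 = Σ v_i α_i^2 r_i = 4·4·7 + 5·9·5 + 9·1·3 + 3·5·9 + 1·3·2 = 505 ≡ 10.
  S = (10, 1, 10) ≠ 0, so r is not a codeword (an error is present).
Step 3: locate the error. For a single error e at position i, S_ℓ = v_i·e·α_i^ℓ, so α_err = S_1/S_0.
  S_0^{−1} = 10^{−1} = 10 (mod 11), so α_err = 1·10 = 10 ≡ 10 = α_3. Error position i = 3.
  Consistency check: S_2/S_1 = 10·1 = 10 ≡ 10 = α_err ✓ (single-error assumption holds).
Step 4: error magnitude e = S_0/v_3 = S_0·∏_{j≠3}(α_3 − α_j) = 10·5 = 50 ≡ 6 (mod 11).
Step 5: correct position 3: c_3 = r_3 − e = 3 − 6 ≡ 8 (mod 11). Hence c = [7, 5, 8, 9, 2].
  Check: interpolating c through the α_i gives m(x) = 4 + 7·x (degree < 2) with m(α_i) = c_i for every i, so c is indeed a codeword.


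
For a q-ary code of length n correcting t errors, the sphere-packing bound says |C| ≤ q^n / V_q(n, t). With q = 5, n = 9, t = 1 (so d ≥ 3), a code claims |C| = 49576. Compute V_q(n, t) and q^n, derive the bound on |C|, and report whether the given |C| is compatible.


V_q(n, t) = 37, q^n = 1953125, Hamming bound = 52787, |C| = 49576 ≤ bound (satisfied).

Step 1: Compute V_q(n, t) = Σ_{j=0}^1 C(n, j) (q−1)^j.
  j = 0: C(9,0)·(4)^0 = 1·1 = 1.
  j = 1: C(9,1)·(4)^1 = 9·4 = 36.
  V_q(n, t) = 1 + 36 = 37.
Step 2: q^n = 5^9 = 1953125.
Step 3: Hamming bound ⌊q^n / V_q(n,t)⌋ = ⌊1953125/37⌋ = 52787.
Step 4: Compare |C| = 49576 to 52787: satisfied.
The claimed |C| lies below the Hamming bound.


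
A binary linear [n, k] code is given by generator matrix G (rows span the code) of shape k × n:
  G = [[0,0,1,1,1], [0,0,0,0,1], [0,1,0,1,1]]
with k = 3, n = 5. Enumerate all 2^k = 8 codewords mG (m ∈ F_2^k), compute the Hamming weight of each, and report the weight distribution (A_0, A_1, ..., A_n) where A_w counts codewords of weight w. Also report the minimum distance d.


Weight distribution: A_0 = 1, A_1 = 1, A_2 = 3, A_3 = 3. Minimum distance d = 1.

Enumerate all 2^3 = 8 messages m ∈ F_2^3.
For each, compute codeword c = mG in F_2^5, then tally its weight.
  m = 000 → c = 00000, weight = 0.
  m = 100 → c = 00111, weight = 3.
  m = 010 → c = 00001, weight = 1.
  m = 110 → c = 00110, weight = 2.
  m = 001 → c = 01011, weight = 3.
  m = 101 → c = 01100, weight = 2.
  m = 011 → c = 01010, weight = 2.
  m = 111 → c = 01101, weight = 3.
Tally weights:
  weight 0: 1 codewords.
  weight 1: 1 codewords.
  weight 2: 3 codewords.
  weight 3: 3 codewords.
Minimum distance d = smallest w > 0 with A_w > 0 = 1.
Sanity: Σ A_w = 8 = 2^3 = 8 ✓.


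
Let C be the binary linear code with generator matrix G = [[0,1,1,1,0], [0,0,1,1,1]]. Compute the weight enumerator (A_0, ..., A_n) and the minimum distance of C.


Weight distribution: A_0 = 1, A_2 = 1, A_3 = 2. Minimum distance d = 2.

Enumerate all 2^2 = 4 messages m ∈ F_2^2.
For each, compute codeword c = mG in F_2^5, then tally its weight.
  m = 00 → c = 00000, weight = 0.
  m = 10 → c = 01110, weight = 3.
  m = 01 → c = 00111, weight = 3.
  m = 11 → c = 01001, weight = 2.
Tally weights:
  weight 0: 1 codewords.
  weight 2: 1 codewords.
  weight 3: 2 codewords.
Minimum distance d = smallest w > 0 with A_w > 0 = 2.
Sanity: Σ A_w = 4 = 2^2 = 4 ✓.


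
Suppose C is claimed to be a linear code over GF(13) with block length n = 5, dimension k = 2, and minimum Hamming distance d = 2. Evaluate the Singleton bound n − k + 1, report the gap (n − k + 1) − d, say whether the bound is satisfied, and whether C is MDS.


Singleton RHS = n − k + 1 = 4, slack = 2, bound satisfied, not MDS.

Singleton bound: d ≤ n − k + 1.
Here n = 5, k = 2, so n − k + 1 = 4.
Given d = 2, check d ≤ 4: YES.
Slack = (n − k + 1) − d = 2.
The code is NOT MDS (slack = 2 > 0).
Description: the claimed parameters are [5, 2, 2]_13; such a code would be non-MDS.


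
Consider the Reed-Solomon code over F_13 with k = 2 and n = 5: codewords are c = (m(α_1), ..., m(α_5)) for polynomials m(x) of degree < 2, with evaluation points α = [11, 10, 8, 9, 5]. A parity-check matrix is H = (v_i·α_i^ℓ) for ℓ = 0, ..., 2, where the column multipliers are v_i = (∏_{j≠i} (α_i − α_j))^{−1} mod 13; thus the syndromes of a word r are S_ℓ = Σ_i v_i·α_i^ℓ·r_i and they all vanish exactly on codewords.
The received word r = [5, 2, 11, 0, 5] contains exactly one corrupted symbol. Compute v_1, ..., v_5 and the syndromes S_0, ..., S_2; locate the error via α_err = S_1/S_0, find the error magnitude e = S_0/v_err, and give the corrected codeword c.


S = (4, 5, 3), error at position 1, error magnitude e = 1, c = [4, 2, 11, 0, 5].

Step 1: column multipliers v_i = (∏_{j≠i}(α_i − α_j))^{−1} mod 13.
  i = 1 (α = 11): (11−10)(11−8)(11−9)(11−5) = 1·3·2·6 = 36 ≡ 10, so v_1 = 10^{−1} = 4 (mod 13).
  i = 2 (α = 10): (10−11)(10−8)(10−9)(10−5) = (−1)·2·1·5 = −10 ≡ 3, so v_2 = 3^{−1} = 9 (mod 13).
  i = 3 (α = 8): (8−11)(8−10)(8−9)(8−5) = (−3)·(−2)·(−1)·3 = −18 ≡ 8, so v_3 = 8^{−1} = 5 (mod 13).
  i = 4 (α = 9): (9−11)(9−10)(9−8)(9−5) = (−2)·(−1)·1·4 = 8 ≡ 8, so v_4 = 8^{−1} = 5 (mod 13).
  i = 5 (α = 5): (5−11)(5−10)(5−8)(5−9) = (−6)·(−5)·(−3)·(−4) = 360 ≡ 9, so v_5 = 9^{−1} = 3 (mod 13).
  v = [4, 9, 5, 5, 3].
Step 2: syndromes of r = [5, 2, 11, 0, 5] (all sums mod 13).
  S_0 = Σ v_i r_i = 4·5 + 9·2 + 5·11 + 5·0 + 3·5 = 108 ≡ 4.
  S_1 = Σ v_i α_i r_i = 4·11·5 + 9·10·2 + 5·8·11 + 5·9·0 + 3·5·5 = 915 ≡ 5.
  α_i^2 mod 13 = [4, 9, 12, 3, 12].
  S_2 = Σ v_i α_i^2 r_i = 4·4·5 + 9·9·2 + 5·12·11 + 5·3·0 + 3·12·5 = 1082 ≡ 3.
  S = (4, 5, 3) ≠ 0, so r is not a codeword (an error is present).
Step 3: locate the error. For a single error e at position i, S_ℓ = v_i·e·α_i^ℓ, so α_err = S_1/S_0.
  S_0^{−1} = 4^{−1} = 10 (mod 13), so α_err = 5·10 = 50 ≡ 11 = α_1. Error position i = 1.
  Consistency check: S_2/S_1 = 3·8 = 24 ≡ 11 = α_err ✓ (single-error assumption holds).
Step 4: error magnitude e = S_0/v_1 = S_0·∏_{j≠1}(α_1 − α_j) = 4·10 = 40 ≡ 1 (mod 13).
Step 5: correct position 1: c_1 = r_1 − e = 5 − 1 ≡ 4 (mod 13). Hence c = [4, 2, 11, 0, 5].
  Check: interpolating c through the α_i gives m(x) = 8 + 2·x (degree < 2) with m(α_i) = c_i for every i, so c is indeed a codeword.


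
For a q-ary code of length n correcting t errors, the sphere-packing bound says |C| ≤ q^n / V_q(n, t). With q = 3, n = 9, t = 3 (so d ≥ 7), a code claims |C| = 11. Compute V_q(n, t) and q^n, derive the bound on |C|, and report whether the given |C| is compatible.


V_q(n, t) = 835, q^n = 19683, Hamming bound = 23, |C| = 11 ≤ bound (satisfied).

Step 1: Compute V_q(n, t) = Σ_{j=0}^3 C(n, j) (q−1)^j.
  j = 0: C(9,0)·(2)^0 = 1·1 = 1.
  j = 1: C(9,1)·(2)^1 = 9·2 = 18.
  j = 2: C(9,2)·(2)^2 = 36·4 = 144.
  j = 3: C(9,3)·(2)^3 = 84·8 = 672.
  V_q(n, t) = 1 + 18 + 144 + 672 = 835.
Step 2: q^n = 3^9 = 19683.
Step 3: Hamming bound ⌊q^n / V_q(n,t)⌋ = ⌊19683/835⌋ = 23.
Step 4: Compare |C| = 11 to 23: satisfied.
The claimed |C| lies below the Hamming bound.


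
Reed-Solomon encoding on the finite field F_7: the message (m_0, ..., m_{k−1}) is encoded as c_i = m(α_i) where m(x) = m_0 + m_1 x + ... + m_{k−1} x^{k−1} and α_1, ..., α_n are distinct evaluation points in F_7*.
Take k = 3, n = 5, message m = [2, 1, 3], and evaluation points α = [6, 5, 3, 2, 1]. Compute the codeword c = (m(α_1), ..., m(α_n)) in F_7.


c = [4, 5, 4, 2, 6]

Message polynomial: m(x) = 2 + 1·x + 3·x^2 (mod 7).
For each evaluation point α_i, compute m(α_i) mod 7:
  α_1 = 6: Horner steps 3 → 5 → 4, so m(6) = 4.
  α_2 = 5: Horner steps 3 → 2 → 5, so m(5) = 5.
  α_3 = 3: Horner steps 3 → 3 → 4, so m(3) = 4.
  α_4 = 2: Horner steps 3 → 0 → 2, so m(2) = 2.
  α_5 = 1: Horner steps 3 → 4 → 6, so m(1) = 6.
Codeword c = [4, 5, 4, 2, 6] ∈ F_7^5.


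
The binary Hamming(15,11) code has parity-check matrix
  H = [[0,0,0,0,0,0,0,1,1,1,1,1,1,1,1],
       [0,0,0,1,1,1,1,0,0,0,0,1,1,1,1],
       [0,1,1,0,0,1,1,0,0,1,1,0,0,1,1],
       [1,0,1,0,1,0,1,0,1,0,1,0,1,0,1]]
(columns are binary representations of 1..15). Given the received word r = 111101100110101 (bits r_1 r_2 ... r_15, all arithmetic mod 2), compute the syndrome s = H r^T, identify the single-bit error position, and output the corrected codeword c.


s = (0, 1, 1, 0)^T, error position = 6, corrected codeword c = 111100100110101

Compute s = H r^T mod 2 one row at a time:
  s_1 = 0 + 0 + 1 + 1 + 0 + 1 + 0 + 1 = 4 ≡ 0 (mod 2).
  s_2 = 1 + 0 + 1 + 1 + 0 + 1 + 0 + 1 = 5 ≡ 1 (mod 2).
  s_3 = 1 + 1 + 1 + 1 + 1 + 1 + 0 + 1 = 7 ≡ 1 (mod 2).
  s_4 = 1 + 1 + 0 + 1 + 0 + 1 + 1 + 1 = 6 ≡ 0 (mod 2).
s = (0, 1, 1, 0)^T — this equals column 6 of H (binary 0110), so error is at position 6.
Correct: flip bit 6 of r = 111101100110101 to get c = 111100100110101.


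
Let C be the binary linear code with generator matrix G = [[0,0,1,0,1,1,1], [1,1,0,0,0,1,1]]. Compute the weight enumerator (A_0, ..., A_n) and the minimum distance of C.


Weight distribution: A_0 = 1, A_4 = 3. Minimum distance d = 4.

Enumerate all 2^2 = 4 messages m ∈ F_2^2.
For each, compute codeword c = mG in F_2^7, then tally its weight.
  m = 00 → c = 0000000, weight = 0.
  m = 10 → c = 0010111, weight = 4.
  m = 01 → c = 1100011, weight = 4.
  m = 11 → c = 1110100, weight = 4.
Tally weights:
  weight 0: 1 codewords.
  weight 4: 3 codewords.
Minimum distance d = smallest w > 0 with A_w > 0 = 4.
Sanity: Σ A_w = 4 = 2^2 = 4 ✓.


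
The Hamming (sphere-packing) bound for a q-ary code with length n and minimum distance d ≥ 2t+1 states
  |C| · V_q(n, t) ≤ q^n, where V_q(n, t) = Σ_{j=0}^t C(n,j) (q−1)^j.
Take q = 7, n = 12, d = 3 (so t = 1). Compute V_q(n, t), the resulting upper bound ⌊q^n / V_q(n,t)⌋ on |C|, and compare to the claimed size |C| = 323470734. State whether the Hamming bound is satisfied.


V_q(n, t) = 73, q^n = 13841287201, Hamming bound = 189606673, |C| = 323470734 > bound (violated).

Step 1: Compute V_q(n, t) = Σ_{j=0}^1 C(n, j) (q−1)^j.
  j = 0: C(12,0)·(6)^0 = 1·1 = 1.
  j = 1: C(12,1)·(6)^1 = 12·6 = 72.
  V_q(n, t) = 1 + 72 = 73.
Step 2: q^n = 7^12 = 13841287201.
Step 3: Hamming bound ⌊q^n / V_q(n,t)⌋ = ⌊13841287201/73⌋ = 189606673.
Step 4: Compare |C| = 323470734 to 189606673: violated.
The claimed |C| lies above the Hamming bound, so no 7-ary code of length 12 with d ≥ 3 can have 323470734 codewords.


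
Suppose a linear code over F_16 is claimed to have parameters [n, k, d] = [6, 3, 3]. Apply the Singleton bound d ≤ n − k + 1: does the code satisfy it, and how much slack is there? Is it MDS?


Singleton RHS = n − k + 1 = 4, slack = 1, bound satisfied, not MDS.

Singleton bound: d ≤ n − k + 1.
Here n = 6, k = 3, so n − k + 1 = 4.
Given d = 3, check d ≤ 4: YES.
Slack = (n − k + 1) − d = 1.
The code is NOT MDS (slack = 1 > 0).
Description: the claimed parameters are [6, 3, 3]_16; such a code would be non-MDS.


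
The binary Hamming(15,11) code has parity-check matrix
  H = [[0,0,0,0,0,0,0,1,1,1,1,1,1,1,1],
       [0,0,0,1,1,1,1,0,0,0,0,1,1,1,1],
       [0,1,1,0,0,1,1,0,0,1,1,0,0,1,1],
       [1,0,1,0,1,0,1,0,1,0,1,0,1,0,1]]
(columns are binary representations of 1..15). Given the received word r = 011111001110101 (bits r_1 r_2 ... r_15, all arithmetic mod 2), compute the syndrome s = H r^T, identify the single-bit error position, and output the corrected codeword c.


s = (1, 1, 0, 0)^T, error position = 12, corrected codeword c = 011111001111101

Compute s = H r^T mod 2 one row at a time:
  s_1 = 0 + 1 + 1 + 1 + 0 + 1 + 0 + 1 = 5 ≡ 1 (mod 2).
  s_2 = 1 + 1 + 1 + 0 + 0 + 1 + 0 + 1 = 5 ≡ 1 (mod 2).
  s_3 = 1 + 1 + 1 + 0 + 1 + 1 + 0 + 1 = 6 ≡ 0 (mod 2).
  s_4 = 0 + 1 + 1 + 0 + 1 + 1 + 1 + 1 = 6 ≡ 0 (mod 2).
s = (1, 1, 0, 0)^T — this equals column 12 of H (binary 1100), so error is at position 12.
Correct: flip bit 12 of r = 011111001110101 to get c = 011111001111101.


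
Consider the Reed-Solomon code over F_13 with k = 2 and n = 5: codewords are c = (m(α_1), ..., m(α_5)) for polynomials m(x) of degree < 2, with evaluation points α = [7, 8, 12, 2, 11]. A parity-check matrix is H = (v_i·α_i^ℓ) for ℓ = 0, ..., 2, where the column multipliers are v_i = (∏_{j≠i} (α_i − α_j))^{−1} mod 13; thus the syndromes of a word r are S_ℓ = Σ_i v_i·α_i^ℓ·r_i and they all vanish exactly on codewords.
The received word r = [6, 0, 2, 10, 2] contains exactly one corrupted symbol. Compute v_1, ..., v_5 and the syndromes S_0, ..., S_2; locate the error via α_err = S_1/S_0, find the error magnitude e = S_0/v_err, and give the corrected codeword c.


S = (8, 10, 6), error at position 5, error magnitude e = 7, c = [6, 0, 2, 10, 8].

Step 1: column multipliers v_i = (∏_{j≠i}(α_i − α_j))^{−1} mod 13.
  i = 1 (α = 7): (7−8)(7−12)(7−2)(7−11) = (−1)·(−5)·5·(−4) = −100 ≡ 4, so v_1 = 4^{−1} = 10 (mod 13).
  i = 2 (α = 8): (8−7)(8−12)(8−2)(8−11) = 1·(−4)·6·(−3) = 72 ≡ 7, so v_2 = 7^{−1} = 2 (mod 13).
  i = 3 (α = 12): (12−7)(12−8)(12−2)(12−11) = 5·4·10·1 = 200 ≡ 5, so v_3 = 5^{−1} = 8 (mod 13).
  i = 4 (α = 2): (2−7)(2−8)(2−12)(2−11) = (−5)·(−6)·(−10)·(−9) = 2700 ≡ 9, so v_4 = 9^{−1} = 3 (mod 13).
  i = 5 (α = 11): (11−7)(11−8)(11−12)(11−2) = 4·3·(−1)·9 = −108 ≡ 9, so v_5 = 9^{−1} = 3 (mod 13).
  v = [10, 2, 8, 3, 3].
Step 2: syndromes of r = [6, 0, 2, 10, 2] (all sums mod 13).
  S_0 = Σ v_i r_i = 10·6 + 2·0 + 8·2 + 3·10 + 3·2 = 112 ≡ 8.
  S_1 = Σ v_i α_i r_i = 10·7·6 + 2·8·0 + 8·12·2 + 3·2·10 + 3·11·2 = 738 ≡ 10.
  α_i^2 mod 13 = [10, 12, 1, 4, 4].
  S_2 = Σ v_i α_i^2 r_i = 10·10·6 + 2·12·0 + 8·1·2 + 3·4·10 + 3·4·2 = 760 ≡ 6.
  S = (8, 10, 6) ≠ 0, so r is not a codeword (an error is present).
Step 3: locate the error. For a single error e at position i, S_ℓ = v_i·e·α_i^ℓ, so α_err = S_1/S_0.
  S_0^{−1} = 8^{−1} = 5 (mod 13), so α_err = 10·5 = 50 ≡ 11 = α_5. Error position i = 5.
  Consistency check: S_2/S_1 = 6·4 = 24 ≡ 11 = α_err ✓ (single-error assumption holds).
Step 4: error magnitude e = S_0/v_5 = S_0·∏_{j≠5}(α_5 − α_j) = 8·9 = 72 ≡ 7 (mod 13).
Step 5: correct position 5: c_5 = r_5 − e = 2 − 7 ≡ 8 (mod 13). Hence c = [6, 0, 2, 10, 8].
  Check: interpolating c through the α_i gives m(x) = 9 + 7·x (degree < 2) with m(α_i) = c_i for every i, so c is indeed a codeword.


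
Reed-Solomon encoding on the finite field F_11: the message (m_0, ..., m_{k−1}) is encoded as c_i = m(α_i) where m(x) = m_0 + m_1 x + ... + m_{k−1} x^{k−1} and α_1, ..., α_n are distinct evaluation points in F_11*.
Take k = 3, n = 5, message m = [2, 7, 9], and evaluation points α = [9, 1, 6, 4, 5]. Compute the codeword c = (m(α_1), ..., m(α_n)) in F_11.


c = [2, 7, 5, 9, 9]

Message polynomial: m(x) = 2 + 7·x + 9·x^2 (mod 11).
For each evaluation point α_i, compute m(α_i) mod 11:
  α_1 = 9: Horner steps 9 → 0 → 2, so m(9) = 2.
  α_2 = 1: Horner steps 9 → 5 → 7, so m(1) = 7.
  α_3 = 6: Horner steps 9 → 6 → 5, so m(6) = 5.
  α_4 = 4: Horner steps 9 → 10 → 9, so m(4) = 9.
  α_5 = 5: Horner steps 9 → 8 → 9, so m(5) = 9.
Codeword c = [2, 7, 5, 9, 9] ∈ F_11^5.


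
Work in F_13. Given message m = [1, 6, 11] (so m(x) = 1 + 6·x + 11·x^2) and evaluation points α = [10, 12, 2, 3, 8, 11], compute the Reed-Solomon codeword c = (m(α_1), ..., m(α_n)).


c = [4, 6, 5, 1, 12, 7]

Message polynomial: m(x) = 1 + 6·x + 11·x^2 (mod 13).
For each evaluation point α_i, compute m(α_i) mod 13:
  α_1 = 10: Horner steps 11 → 12 → 4, so m(10) = 4.
  α_2 = 12: Horner steps 11 → 8 → 6, so m(12) = 6.
  α_3 = 2: Horner steps 11 → 2 → 5, so m(2) = 5.
  α_4 = 3: Horner steps 11 → 0 → 1, so m(3) = 1.
  α_5 = 8: Horner steps 11 → 3 → 12, so m(8) = 12.
  α_6 = 11: Horner steps 11 → 10 → 7, so m(11) = 7.
Codeword c = [4, 6, 5, 1, 12, 7] ∈ F_13^6.


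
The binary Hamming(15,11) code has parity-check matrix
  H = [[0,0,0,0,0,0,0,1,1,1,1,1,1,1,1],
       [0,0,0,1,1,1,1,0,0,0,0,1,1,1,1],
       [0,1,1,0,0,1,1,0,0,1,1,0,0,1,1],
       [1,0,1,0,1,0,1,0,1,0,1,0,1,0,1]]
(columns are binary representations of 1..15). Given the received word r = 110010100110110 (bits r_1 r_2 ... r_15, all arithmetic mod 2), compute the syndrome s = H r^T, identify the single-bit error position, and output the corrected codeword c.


s = (0, 0, 1, 1)^T, error position = 3, corrected codeword c = 111010100110110

Compute s = H r^T mod 2 one row at a time:
  s_1 = 0 + 0 + 1 + 1 + 0 + 1 + 1 + 0 = 4 ≡ 0 (mod 2).
  s_2 = 0 + 1 + 0 + 1 + 0 + 1 + 1 + 0 = 4 ≡ 0 (mod 2).
  s_3 = 1 + 0 + 0 + 1 + 1 + 1 + 1 + 0 = 5 ≡ 1 (mod 2).
  s_4 = 1 + 0 + 1 + 1 + 0 + 1 + 1 + 0 = 5 ≡ 1 (mod 2).
s = (0, 0, 1, 1)^T — this equals column 3 of H (binary 0011), so error is at position 3.
Correct: flip bit 3 of r = 110010100110110 to get c = 111010100110110.


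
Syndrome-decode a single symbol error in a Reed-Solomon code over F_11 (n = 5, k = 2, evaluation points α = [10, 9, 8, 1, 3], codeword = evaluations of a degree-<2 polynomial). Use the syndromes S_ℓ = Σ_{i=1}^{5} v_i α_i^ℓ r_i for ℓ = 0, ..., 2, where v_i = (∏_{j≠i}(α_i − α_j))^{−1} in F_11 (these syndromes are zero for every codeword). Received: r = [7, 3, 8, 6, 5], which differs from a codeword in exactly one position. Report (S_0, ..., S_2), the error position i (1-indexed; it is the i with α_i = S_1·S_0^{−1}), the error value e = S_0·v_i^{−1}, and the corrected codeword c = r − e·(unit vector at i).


S = (8, 6, 10), error at position 2, error magnitude e = 1, c = [7, 2, 8, 6, 5].

Step 1: column multipliers v_i = (∏_{j≠i}(α_i − α_j))^{−1} mod 11.
  i = 1 (α = 10): (10−9)(10−8)(10−1)(10−3) = 1·2·9·7 = 126 ≡ 5, so v_1 = 5^{−1} = 9 (mod 11).
  i = 2 (α = 9): (9−10)(9−8)(9−1)(9−3) = (−1)·1·8·6 = −48 ≡ 7, so v_2 = 7^{−1} = 8 (mod 11).
  i = 3 (α = 8): (8−10)(8−9)(8−1)(8−3) = (−2)·(−1)·7·5 = 70 ≡ 4, so v_3 = 4^{−1} = 3 (mod 11).
  i = 4 (α = 1): (1−10)(1−9)(1−8)(1−3) = (−9)·(−8)·(−7)·(−2) = 1008 ≡ 7, so v_4 = 7^{−1} = 8 (mod 11).
  i = 5 (α = 3): (3−10)(3−9)(3−8)(3−1) = (−7)·(−6)·(−5)·2 = −420 ≡ 9, so v_5 = 9^{−1} = 5 (mod 11).
  v = [9, 8, 3, 8, 5].
Step 2: syndromes of r = [7, 3, 8, 6, 5] (all sums mod 11).
  S_0 = Σ v_i r_i = 9·7 + 8·3 + 3·8 + 8·6 + 5·5 = 184 ≡ 8.
  S_1 = Σ v_i α_i r_i = 9·10·7 + 8·9·3 + 3·8·8 + 8·1·6 + 5·3·5 = 1161 ≡ 6.
  α_i^2 mod 11 = [1, 4, 9, 1, 9].
  S_2 = Σ v_i α_i^2 r_i = 9·1·7 + 8·4·3 + 3·9·8 + 8·1·6 + 5·9·5 = 648 ≡ 10.
  S = (8, 6, 10) ≠ 0, so r is not a codeword (an error is present).
Step 3: locate the error. For a single error e at position i, S_ℓ = v_i·e·α_i^ℓ, so α_err = S_1/S_0.
  S_0^{−1} = 8^{−1} = 7 (mod 11), so α_err = 6·7 = 42 ≡ 9 = α_2. Error position i = 2.
  Consistency check: S_2/S_1 = 10·2 = 20 ≡ 9 = α_err ✓ (single-error assumption holds).
Step 4: error magnitude e = S_0/v_2 = S_0·∏_{j≠2}(α_2 − α_j) = 8·7 = 56 ≡ 1 (mod 11).
Step 5: correct position 2: c_2 = r_2 − e = 3 − 1 ≡ 2 (mod 11). Hence c = [7, 2, 8, 6, 5].
  Check: interpolating c through the α_i gives m(x) = 1 + 5·x (degree < 2) with m(α_i) = c_i for every i, so c is indeed a codeword.
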